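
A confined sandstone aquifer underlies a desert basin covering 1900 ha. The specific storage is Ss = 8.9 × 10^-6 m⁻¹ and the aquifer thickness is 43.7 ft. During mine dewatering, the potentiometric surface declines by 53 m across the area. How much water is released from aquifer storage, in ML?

ΔV ≈ 119 ML

b = 43.7 ft = 13.32 m
S = Ss × b = 8.9 × 10^-6 m⁻¹ × 13.32 m = 1.185 × 10^-4
A = 1900 ha = 1.9 × 10^7 m²
ΔV = S × A × Δh = 1.185 × 10^-4 × 1.9 × 10^7 m² × 53 m = 1.194 × 10^5 m³
ΔV = 1.194 × 10^5 m³ = 119.4 ML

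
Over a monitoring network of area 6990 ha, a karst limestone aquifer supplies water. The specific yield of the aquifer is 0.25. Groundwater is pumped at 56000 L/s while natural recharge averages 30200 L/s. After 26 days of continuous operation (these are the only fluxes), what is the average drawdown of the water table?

A = 6990 ha = 6.99 × 10^7 m²
Net abstraction = 56000 − 30200 = 25800 L/s
Q_net = 25800 L/s = 2.229 × 10^6 m³/d
ΔV = Q × t = 2.229 × 10^6 m³/d × 26 d = 5.796 × 10^7 m³
Δh = ΔV / (Sy × A) = 5.796 × 10^7 / (0.25 × 6.99 × 10^7) = 3.317 m

Δh ≈ 3.32 m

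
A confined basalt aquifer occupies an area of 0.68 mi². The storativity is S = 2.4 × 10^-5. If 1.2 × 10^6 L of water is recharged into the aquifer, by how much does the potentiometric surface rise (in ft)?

A = 0.68 mi² = 1.761 × 10^6 m²
ΔV = 1.2 × 10^6 L = 1200 m³
Δh = ΔV / (S × A) = 1200 m³ / (2.4 × 10^-5 × 1.761 × 10^6 m²) = 28.39 m
Δh = 28.39 m = 93.14 ft

Δh ≈ 93.1 ft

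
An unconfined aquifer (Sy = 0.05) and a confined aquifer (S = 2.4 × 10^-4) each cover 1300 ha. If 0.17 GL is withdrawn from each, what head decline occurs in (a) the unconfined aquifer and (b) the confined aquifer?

A = 1300 ha = 1.3 × 10^7 m²
ΔV = 0.17 GL = 1.7 × 10^5 m³
Unconfined: Δh_u = ΔV/(Sy·A) = 1.7 × 10^5/(0.05 × 1.3 × 10^7) = 0.2615 m
Confined: Δh_c = ΔV/(S·A) = 1.7 × 10^5/(2.4 × 10^-4 × 1.3 × 10^7) = 54.49 m

Δh_u ≈ 0.262 m; Δh_c ≈ 54.5 m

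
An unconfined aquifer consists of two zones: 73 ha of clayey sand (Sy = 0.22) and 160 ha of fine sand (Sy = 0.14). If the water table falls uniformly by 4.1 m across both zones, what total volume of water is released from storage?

A₁ = 73 ha = 7.3 × 10^5 m²; A₂ = 160 ha = 1.6 × 10^6 m²
ΔV₁ = 0.22 × 7.3 × 10^5 × 4.1 = 6.585 × 10^5 m³
ΔV₂ = 0.14 × 1.6 × 10^6 × 4.1 = 9.184 × 10^5 m³
ΔV = ΔV₁ + ΔV₂ = 1.577 × 10^6 m³

ΔV ≈ 1.58 × 10^6 m³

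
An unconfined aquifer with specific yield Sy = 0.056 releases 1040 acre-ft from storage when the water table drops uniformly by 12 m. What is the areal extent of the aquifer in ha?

ΔV = 1040 acre-ft = 1.283 × 10^6 m³
A = ΔV / (Sy × Δh) = 1.283 × 10^6 / (0.056 × 12) = 1.909 × 10^6 m²
A = 1.909 × 10^6 m² = 190.9 ha

A ≈ 191 ha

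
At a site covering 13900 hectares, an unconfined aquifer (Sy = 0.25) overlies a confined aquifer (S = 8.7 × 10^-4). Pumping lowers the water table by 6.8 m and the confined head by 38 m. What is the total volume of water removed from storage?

ΔV ≈ 2.41 × 10^8 m³

A = 13900 hectares = 1.39 × 10^8 m²
Unconfined: ΔV_u = Sy × A × Δh_u = 0.25 × 1.39 × 10^8 × 6.8 = 2.363 × 10^8 m³
Confined: ΔV_c = S × A × Δh_c = 8.7 × 10^-4 × 1.39 × 10^8 × 38 = 4.595 × 10^6 m³
Total ΔV = 2.363 × 10^8 + 4.595 × 10^6 = 2.409 × 10^8 m³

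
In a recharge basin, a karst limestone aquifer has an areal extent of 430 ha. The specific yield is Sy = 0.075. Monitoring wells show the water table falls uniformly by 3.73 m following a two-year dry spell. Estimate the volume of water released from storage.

A = 430 ha = 4.3 × 10^6 m²
ΔV = Sy × A × Δh = 0.075 × 4.3 × 10^6 m² × 3.73 m = 1.203 × 10^6 m³

ΔV ≈ 1.2 × 10^6 m³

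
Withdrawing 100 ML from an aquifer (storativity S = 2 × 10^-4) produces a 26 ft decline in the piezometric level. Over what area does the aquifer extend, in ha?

Δh = 26 ft = 7.925 m
ΔV = 100 ML = 1 × 10^5 m³
A = ΔV / (S × Δh) = 1 × 10^5 / (2 × 10^-4 × 7.925) = 6.309 × 10^7 m²
A = 6.309 × 10^7 m² = 6309 ha

A ≈ 6310 ha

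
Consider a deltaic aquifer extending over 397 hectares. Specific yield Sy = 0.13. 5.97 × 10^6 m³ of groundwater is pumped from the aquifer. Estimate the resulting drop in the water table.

A = 397 hectares = 3.97 × 10^6 m²
Δh = ΔV / (Sy × A) = 5.97 × 10^6 m³ / (0.13 × 3.97 × 10^6 m²) = 11.57 m

Δh ≈ 11.6 m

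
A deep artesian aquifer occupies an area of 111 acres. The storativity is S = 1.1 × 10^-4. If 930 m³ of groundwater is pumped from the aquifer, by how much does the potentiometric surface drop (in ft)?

A = 111 acres = 4.492 × 10^5 m²
Δh = ΔV / (S × A) = 930 m³ / (1.1 × 10^-4 × 4.492 × 10^5 m²) = 18.82 m
Δh = 18.82 m = 61.75 ft

Δh ≈ 61.7 ft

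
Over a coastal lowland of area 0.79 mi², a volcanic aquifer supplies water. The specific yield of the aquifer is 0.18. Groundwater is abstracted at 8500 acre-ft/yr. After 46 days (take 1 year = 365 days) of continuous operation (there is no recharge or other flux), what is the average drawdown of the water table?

Δh ≈ 3.59 m

A = 0.79 mi² = 2.046 × 10^6 m²
Q = 8500 acre-ft/yr = 28720 m³/d
ΔV = Q × t = 28720 m³/d × 46 d = 1.321 × 10^6 m³
Δh = ΔV / (Sy × A) = 1.321 × 10^6 / (0.18 × 2.046 × 10^6) = 3.588 m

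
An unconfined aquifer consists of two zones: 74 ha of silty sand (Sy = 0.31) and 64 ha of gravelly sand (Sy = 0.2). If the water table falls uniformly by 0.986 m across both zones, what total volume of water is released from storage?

ΔV ≈ 3.52 × 10^5 m³

A₁ = 74 ha = 7.4 × 10^5 m²; A₂ = 64 ha = 6.4 × 10^5 m²
ΔV₁ = 0.31 × 7.4 × 10^5 × 0.986 = 2.262 × 10^5 m³
ΔV₂ = 0.2 × 6.4 × 10^5 × 0.986 = 1.262 × 10^5 m³
ΔV = ΔV₁ + ΔV₂ = 3.524 × 10^5 m³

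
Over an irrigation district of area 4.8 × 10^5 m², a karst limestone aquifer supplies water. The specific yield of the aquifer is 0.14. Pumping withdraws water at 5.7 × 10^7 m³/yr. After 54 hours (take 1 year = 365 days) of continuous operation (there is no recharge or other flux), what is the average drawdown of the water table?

Δh ≈ 5.23 m

Q = 5.7 × 10^7 m³/yr = 1.562 × 10^5 m³/d
t = 54 hours = 2.25 d
ΔV = Q × t = 1.562 × 10^5 m³/d × 2.25 d = 3.514 × 10^5 m³
Δh = ΔV / (Sy × A) = 3.514 × 10^5 / (0.14 × 4.8 × 10^5) = 5.229 m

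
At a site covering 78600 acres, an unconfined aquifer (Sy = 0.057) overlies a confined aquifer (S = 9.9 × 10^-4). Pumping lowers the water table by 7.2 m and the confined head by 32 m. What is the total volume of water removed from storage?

A = 78600 acres = 3.181 × 10^8 m²
Unconfined: ΔV_u = Sy × A × Δh_u = 0.057 × 3.181 × 10^8 × 7.2 = 1.305 × 10^8 m³
Confined: ΔV_c = S × A × Δh_c = 9.9 × 10^-4 × 3.181 × 10^8 × 32 = 1.008 × 10^7 m³
Total ΔV = 1.305 × 10^8 + 1.008 × 10^7 = 1.406 × 10^8 m³

ΔV ≈ 1.41 × 10^8 m³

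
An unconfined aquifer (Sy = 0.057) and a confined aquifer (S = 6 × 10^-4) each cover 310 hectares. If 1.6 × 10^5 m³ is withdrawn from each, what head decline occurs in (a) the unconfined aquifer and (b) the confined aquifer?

A = 310 hectares = 3.1 × 10^6 m²
Unconfined: Δh_u = ΔV/(Sy·A) = 1.6 × 10^5/(0.057 × 3.1 × 10^6) = 0.9055 m
Confined: Δh_c = ΔV/(S·A) = 1.6 × 10^5/(6 × 10^-4 × 3.1 × 10^6) = 86.02 m

Δh_u ≈ 0.905 m; Δh_c ≈ 86 m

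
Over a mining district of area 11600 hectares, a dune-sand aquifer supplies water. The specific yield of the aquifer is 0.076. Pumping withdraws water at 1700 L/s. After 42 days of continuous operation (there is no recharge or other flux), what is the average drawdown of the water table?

Δh ≈ 0.7 m

A = 11600 hectares = 1.16 × 10^8 m²
Q = 1700 L/s = 1.469 × 10^5 m³/d
ΔV = Q × t = 1.469 × 10^5 m³/d × 42 d = 6.169 × 10^6 m³
Δh = ΔV / (Sy × A) = 6.169 × 10^6 / (0.076 × 1.16 × 10^8) = 0.6997 m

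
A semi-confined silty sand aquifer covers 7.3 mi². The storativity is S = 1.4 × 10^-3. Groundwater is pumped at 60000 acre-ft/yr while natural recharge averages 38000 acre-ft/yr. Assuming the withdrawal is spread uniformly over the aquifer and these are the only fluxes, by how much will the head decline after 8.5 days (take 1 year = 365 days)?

A = 7.3 mi² = 1.891 × 10^7 m²
Net abstraction = 60000 − 38000 = 22000 acre-ft/yr
Q_net = 22000 acre-ft/yr = 74350 m³/d
ΔV = Q × t = 74350 m³/d × 8.5 d = 6.319 × 10^5 m³
Δh = ΔV / (S × A) = 6.319 × 10^5 / (0.0014 × 1.891 × 10^7) = 23.87 m

Δh ≈ 23.9 m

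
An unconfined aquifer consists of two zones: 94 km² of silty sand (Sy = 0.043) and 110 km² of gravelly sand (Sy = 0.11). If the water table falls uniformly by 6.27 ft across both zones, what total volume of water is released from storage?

ΔV ≈ 3.08 × 10^7 m³

A₁ = 94 km² = 9.4 × 10^7 m²; A₂ = 110 km² = 1.1 × 10^8 m²
Δh = 6.27 ft = 1.911 m
ΔV₁ = 0.043 × 9.4 × 10^7 × 1.911 = 7.725 × 10^6 m³
ΔV₂ = 0.11 × 1.1 × 10^8 × 1.911 = 2.312 × 10^7 m³
ΔV = ΔV₁ + ΔV₂ = 3.085 × 10^7 m³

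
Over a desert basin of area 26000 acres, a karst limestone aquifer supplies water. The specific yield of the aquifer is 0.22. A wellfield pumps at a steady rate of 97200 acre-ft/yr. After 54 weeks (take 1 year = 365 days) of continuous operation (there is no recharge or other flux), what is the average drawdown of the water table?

Δh ≈ 5.36 m

A = 26000 acres = 1.052 × 10^8 m²
Q = 97200 acre-ft/yr = 3.285 × 10^5 m³/d
t = 54 weeks = 378 d
ΔV = Q × t = 3.285 × 10^5 m³/d × 378 d = 1.242 × 10^8 m³
Δh = ΔV / (Sy × A) = 1.242 × 10^8 / (0.22 × 1.052 × 10^8) = 5.364 m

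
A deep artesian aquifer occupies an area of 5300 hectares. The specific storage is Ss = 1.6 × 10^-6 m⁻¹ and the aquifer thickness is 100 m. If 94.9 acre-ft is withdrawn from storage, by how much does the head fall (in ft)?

S = Ss × b = 1.6 × 10^-6 m⁻¹ × 100 m = 1.6 × 10^-4
A = 5300 hectares = 5.3 × 10^7 m²
ΔV = 94.9 acre-ft = 1.171 × 10^5 m³
Δh = ΔV / (S × A) = 1.171 × 10^5 m³ / (1.6 × 10^-4 × 5.3 × 10^7 m²) = 13.8 m
Δh = 13.8 m = 45.29 ft

Δh ≈ 45.3 ft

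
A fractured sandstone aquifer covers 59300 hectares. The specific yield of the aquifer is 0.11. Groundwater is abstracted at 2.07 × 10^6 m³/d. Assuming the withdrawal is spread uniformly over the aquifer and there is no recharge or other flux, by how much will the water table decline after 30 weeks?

Δh ≈ 6.66 m

A = 59300 hectares = 5.93 × 10^8 m²
t = 30 weeks = 210 d
ΔV = Q × t = 2.07 × 10^6 m³/d × 210 d = 4.347 × 10^8 m³
Δh = ΔV / (Sy × A) = 4.347 × 10^8 / (0.11 × 5.93 × 10^8) = 6.664 m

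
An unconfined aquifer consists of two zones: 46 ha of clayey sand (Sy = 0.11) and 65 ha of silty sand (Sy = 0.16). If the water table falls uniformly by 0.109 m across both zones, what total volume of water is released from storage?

A₁ = 46 ha = 4.6 × 10^5 m²; A₂ = 65 ha = 6.5 × 10^5 m²
ΔV₁ = 0.11 × 4.6 × 10^5 × 0.109 = 5515 m³
ΔV₂ = 0.16 × 6.5 × 10^5 × 0.109 = 11340 m³
ΔV = ΔV₁ + ΔV₂ = 16850 m³

ΔV ≈ 16900 m³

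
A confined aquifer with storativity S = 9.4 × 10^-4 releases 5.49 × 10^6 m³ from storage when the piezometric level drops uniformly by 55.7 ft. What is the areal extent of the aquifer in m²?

Δh = 55.7 ft = 16.98 m
A = ΔV / (S × Δh) = 5.49 × 10^6 / (9.4 × 10^-4 × 16.98) = 3.44 × 10^8 m²

A ≈ 3.44 × 10^8 m²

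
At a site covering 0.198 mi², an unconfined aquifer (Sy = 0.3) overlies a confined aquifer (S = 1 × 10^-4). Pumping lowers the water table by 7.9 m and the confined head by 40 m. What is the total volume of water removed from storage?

A = 0.198 mi² = 5.128 × 10^5 m²
Unconfined: ΔV_u = Sy × A × Δh_u = 0.3 × 5.128 × 10^5 × 7.9 = 1.215 × 10^6 m³
Confined: ΔV_c = S × A × Δh_c = 1 × 10^-4 × 5.128 × 10^5 × 40 = 2051 m³
Total ΔV = 1.215 × 10^6 + 2051 = 1.217 × 10^6 m³

ΔV ≈ 1.22 × 10^6 m³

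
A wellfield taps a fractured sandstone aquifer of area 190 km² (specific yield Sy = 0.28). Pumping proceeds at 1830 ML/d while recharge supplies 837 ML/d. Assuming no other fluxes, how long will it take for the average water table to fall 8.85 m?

t ≈ 474 days

A = 190 km² = 1.9 × 10^8 m²
ΔV = Sy × A × Δh = 0.28 × 1.9 × 10^8 × 8.85 = 4.708 × 10^8 m³
Net withdrawal = 1830 − 837 = 993 ML/d = 9.93 × 10^5 m³/d
t = ΔV / Q = 4.708 × 10^8 m³ / 9.93 × 10^5 m³/d = 474.1 d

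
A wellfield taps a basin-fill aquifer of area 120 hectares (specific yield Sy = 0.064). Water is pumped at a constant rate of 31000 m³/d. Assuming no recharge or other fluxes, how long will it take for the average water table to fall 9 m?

t ≈ 22.3 days

A = 120 hectares = 1.2 × 10^6 m²
ΔV = Sy × A × Δh = 0.064 × 1.2 × 10^6 × 9 = 6.912 × 10^5 m³
t = ΔV / Q = 6.912 × 10^5 m³ / 31000 m³/d = 22.3 d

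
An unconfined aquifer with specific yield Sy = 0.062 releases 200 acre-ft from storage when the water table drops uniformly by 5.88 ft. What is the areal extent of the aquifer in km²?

A ≈ 2.22 km²

Δh = 5.88 ft = 1.792 m
ΔV = 200 acre-ft = 2.467 × 10^5 m³
A = ΔV / (Sy × Δh) = 2.467 × 10^5 / (0.062 × 1.792) = 2.22 × 10^6 m²
A = 2.22 × 10^6 m² = 2.22 km²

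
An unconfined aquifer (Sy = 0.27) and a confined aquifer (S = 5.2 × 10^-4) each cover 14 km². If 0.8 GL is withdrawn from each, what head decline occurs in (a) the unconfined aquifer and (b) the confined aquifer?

A = 14 km² = 1.4 × 10^7 m²
ΔV = 0.8 GL = 8 × 10^5 m³
Unconfined: Δh_u = ΔV/(Sy·A) = 8 × 10^5/(0.27 × 1.4 × 10^7) = 0.2116 m
Confined: Δh_c = ΔV/(S·A) = 8 × 10^5/(5.2 × 10^-4 × 1.4 × 10^7) = 109.9 m

Δh_u ≈ 0.212 m; Δh_c ≈ 110 m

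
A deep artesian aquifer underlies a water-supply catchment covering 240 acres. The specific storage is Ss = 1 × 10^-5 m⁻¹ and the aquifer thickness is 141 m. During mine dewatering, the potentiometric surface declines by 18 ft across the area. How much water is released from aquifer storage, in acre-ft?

ΔV ≈ 6.09 acre-ft

S = Ss × b = 1 × 10^-5 m⁻¹ × 141 m = 1.41 × 10^-3
A = 240 acres = 9.712 × 10^5 m²
Δh = 18 ft = 5.486 m
ΔV = S × A × Δh = 0.00141 × 9.712 × 10^5 m² × 5.486 m = 7513 m³
ΔV = 7513 m³ = 6.091 acre-ft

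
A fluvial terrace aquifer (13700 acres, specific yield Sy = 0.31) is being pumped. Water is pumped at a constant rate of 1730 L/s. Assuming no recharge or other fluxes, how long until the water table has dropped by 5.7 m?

t ≈ 655 days

A = 13700 acres = 5.544 × 10^7 m²
ΔV = Sy × A × Δh = 0.31 × 5.544 × 10^7 × 5.7 = 9.797 × 10^7 m³
Q = 1730 L/s = 1.495 × 10^5 m³/d
t = ΔV / Q = 9.797 × 10^7 m³ / 1.495 × 10^5 m³/d = 655.4 d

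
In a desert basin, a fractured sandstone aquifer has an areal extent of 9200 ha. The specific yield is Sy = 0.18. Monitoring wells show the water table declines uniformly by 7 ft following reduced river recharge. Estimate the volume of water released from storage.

ΔV ≈ 3.53 × 10^7 m³

A = 9200 ha = 9.2 × 10^7 m²
Δh = 7 ft = 2.134 m
ΔV = Sy × A × Δh = 0.18 × 9.2 × 10^7 m² × 2.134 m = 3.533 × 10^7 m³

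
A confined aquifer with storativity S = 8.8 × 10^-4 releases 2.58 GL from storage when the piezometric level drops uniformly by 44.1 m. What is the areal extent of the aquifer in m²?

ΔV = 2.58 GL = 2.58 × 10^6 m³
A = ΔV / (S × Δh) = 2.58 × 10^6 / (8.8 × 10^-4 × 44.1) = 6.648 × 10^7 m²

A ≈ 6.65 × 10^7 m²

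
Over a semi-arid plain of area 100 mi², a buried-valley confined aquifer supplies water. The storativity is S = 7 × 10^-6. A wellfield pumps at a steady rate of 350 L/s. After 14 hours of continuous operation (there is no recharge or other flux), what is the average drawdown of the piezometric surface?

A = 100 mi² = 2.59 × 10^8 m²
Q = 350 L/s = 30240 m³/d
t = 14 hours = 0.5833 d
ΔV = Q × t = 30240 m³/d × 0.5833 d = 17640 m³
Δh = ΔV / (S × A) = 17640 / (7 × 10^-6 × 2.59 × 10^8) = 9.73 m

Δh ≈ 9.73 m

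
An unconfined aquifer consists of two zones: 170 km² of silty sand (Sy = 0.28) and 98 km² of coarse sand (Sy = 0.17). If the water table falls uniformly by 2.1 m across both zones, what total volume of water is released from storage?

ΔV ≈ 1.35 × 10^8 m³

A₁ = 170 km² = 1.7 × 10^8 m²; A₂ = 98 km² = 9.8 × 10^7 m²
ΔV₁ = 0.28 × 1.7 × 10^8 × 2.1 = 9.996 × 10^7 m³
ΔV₂ = 0.17 × 9.8 × 10^7 × 2.1 = 3.499 × 10^7 m³
ΔV = ΔV₁ + ΔV₂ = 1.349 × 10^8 m³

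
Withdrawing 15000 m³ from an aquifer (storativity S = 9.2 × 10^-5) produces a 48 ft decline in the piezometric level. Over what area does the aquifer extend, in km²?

A ≈ 11.1 km²

Δh = 48 ft = 14.63 m
A = ΔV / (S × Δh) = 15000 / (9.2 × 10^-5 × 14.63) = 1.114 × 10^7 m²
A = 1.114 × 10^7 m² = 11.14 km²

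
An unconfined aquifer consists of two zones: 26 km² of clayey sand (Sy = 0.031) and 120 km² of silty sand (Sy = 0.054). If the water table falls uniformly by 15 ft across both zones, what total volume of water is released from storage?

A₁ = 26 km² = 2.6 × 10^7 m²; A₂ = 120 km² = 1.2 × 10^8 m²
Δh = 15 ft = 4.572 m
ΔV₁ = 0.031 × 2.6 × 10^7 × 4.572 = 3.685 × 10^6 m³
ΔV₂ = 0.054 × 1.2 × 10^8 × 4.572 = 2.963 × 10^7 m³
ΔV = ΔV₁ + ΔV₂ = 3.331 × 10^7 m³

ΔV ≈ 3.33 × 10^7 m³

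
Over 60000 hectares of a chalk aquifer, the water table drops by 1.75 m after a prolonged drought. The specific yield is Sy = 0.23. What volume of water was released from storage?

A = 60000 hectares = 6 × 10^8 m²
ΔV = Sy × A × Δh = 0.23 × 6 × 10^8 m² × 1.75 m = 2.415 × 10^8 m³

ΔV ≈ 2.42 × 10^8 m³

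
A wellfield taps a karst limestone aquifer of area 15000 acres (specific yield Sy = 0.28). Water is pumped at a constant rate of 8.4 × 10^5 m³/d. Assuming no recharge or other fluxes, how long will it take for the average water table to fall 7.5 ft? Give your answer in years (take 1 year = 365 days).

A = 15000 acres = 6.07 × 10^7 m²
Δh = 7.5 ft = 2.286 m
ΔV = Sy × A × Δh = 0.28 × 6.07 × 10^7 × 2.286 = 3.885 × 10^7 m³
t = ΔV / Q = 3.885 × 10^7 m³ / 8.4 × 10^5 m³/d = 46.26 d
t = 46.26 d ≈ 0.1267 years

t ≈ 0.127 years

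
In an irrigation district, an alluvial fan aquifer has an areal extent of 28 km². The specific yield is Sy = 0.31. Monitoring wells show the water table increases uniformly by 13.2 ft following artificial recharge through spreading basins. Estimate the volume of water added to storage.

ΔV ≈ 3.49 × 10^7 m³

A = 28 km² = 2.8 × 10^7 m²
Δh = 13.2 ft = 4.023 m
ΔV = Sy × A × Δh = 0.31 × 2.8 × 10^7 m² × 4.023 m = 3.492 × 10^7 m³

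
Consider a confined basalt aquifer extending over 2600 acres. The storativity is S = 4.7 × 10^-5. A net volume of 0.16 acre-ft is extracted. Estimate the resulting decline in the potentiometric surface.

A = 2600 acres = 1.052 × 10^7 m²
ΔV = 0.16 acre-ft = 197.4 m³
Δh = ΔV / (S × A) = 197.4 m³ / (4.7 × 10^-5 × 1.052 × 10^7 m²) = 0.3991 m

Δh ≈ 0.399 m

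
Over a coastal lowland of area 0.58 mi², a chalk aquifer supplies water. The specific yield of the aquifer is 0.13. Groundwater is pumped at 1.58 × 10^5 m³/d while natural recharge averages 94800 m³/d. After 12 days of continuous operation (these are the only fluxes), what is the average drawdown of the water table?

Δh ≈ 3.88 m

A = 0.58 mi² = 1.502 × 10^6 m²
Net abstraction = 1.58 × 10^5 − 94800 = 63200 m³/d
ΔV = Q × t = 63200 m³/d × 12 d = 7.584 × 10^5 m³
Δh = ΔV / (Sy × A) = 7.584 × 10^5 / (0.13 × 1.502 × 10^6) = 3.884 m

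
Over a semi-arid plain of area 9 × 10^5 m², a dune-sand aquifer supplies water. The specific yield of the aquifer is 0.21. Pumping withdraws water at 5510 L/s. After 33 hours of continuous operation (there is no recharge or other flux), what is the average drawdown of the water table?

Q = 5510 L/s = 4.761 × 10^5 m³/d
t = 33 hours = 1.375 d
ΔV = Q × t = 4.761 × 10^5 m³/d × 1.375 d = 6.546 × 10^5 m³
Δh = ΔV / (Sy × A) = 6.546 × 10^5 / (0.21 × 9 × 10^5) = 3.463 m

Δh ≈ 3.46 m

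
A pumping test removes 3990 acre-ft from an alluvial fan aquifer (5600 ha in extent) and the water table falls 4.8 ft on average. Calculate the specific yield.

Sy ≈ 0.06

A = 5600 ha = 5.6 × 10^7 m²
Δh = 4.8 ft = 1.463 m
ΔV = 3990 acre-ft = 4.922 × 10^6 m³
Sy = ΔV / (A × Δh) = 4.922 × 10^6 m³ / (5.6 × 10^7 m² × 1.463 m) = 0.06007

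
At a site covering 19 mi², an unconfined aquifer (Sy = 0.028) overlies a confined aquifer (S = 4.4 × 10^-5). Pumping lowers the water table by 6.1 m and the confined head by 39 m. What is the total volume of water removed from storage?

ΔV ≈ 8.49 × 10^6 m³

A = 19 mi² = 4.921 × 10^7 m²
Unconfined: ΔV_u = Sy × A × Δh_u = 0.028 × 4.921 × 10^7 × 6.1 = 8.405 × 10^6 m³
Confined: ΔV_c = S × A × Δh_c = 4.4 × 10^-5 × 4.921 × 10^7 × 39 = 84440 m³
Total ΔV = 8.405 × 10^6 + 84440 = 8.489 × 10^6 m³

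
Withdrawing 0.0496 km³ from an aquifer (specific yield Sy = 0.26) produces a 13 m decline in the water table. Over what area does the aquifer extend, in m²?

A ≈ 1.47 × 10^7 m²

ΔV = 0.0496 km³ = 4.96 × 10^7 m³
A = ΔV / (Sy × Δh) = 4.96 × 10^7 / (0.26 × 13) = 1.467 × 10^7 m²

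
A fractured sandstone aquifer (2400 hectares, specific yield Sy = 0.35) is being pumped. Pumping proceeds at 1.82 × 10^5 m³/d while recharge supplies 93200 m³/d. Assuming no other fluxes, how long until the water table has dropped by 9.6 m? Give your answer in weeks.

t ≈ 130 weeks

A = 2400 hectares = 2.4 × 10^7 m²
ΔV = Sy × A × Δh = 0.35 × 2.4 × 10^7 × 9.6 = 8.064 × 10^7 m³
Net withdrawal = 1.82 × 10^5 − 93200 = 88800 m³/d
t = ΔV / Q = 8.064 × 10^7 m³ / 88800 m³/d = 908.1 d
t = 908.1 d ≈ 129.7 weeks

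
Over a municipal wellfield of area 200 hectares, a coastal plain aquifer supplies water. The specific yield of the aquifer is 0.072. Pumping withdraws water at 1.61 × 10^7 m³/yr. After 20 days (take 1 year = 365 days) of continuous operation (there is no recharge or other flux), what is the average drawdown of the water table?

A = 200 hectares = 2 × 10^6 m²
Q = 1.61 × 10^7 m³/yr = 44110 m³/d
ΔV = Q × t = 44110 m³/d × 20 d = 8.822 × 10^5 m³
Δh = ΔV / (Sy × A) = 8.822 × 10^5 / (0.072 × 2 × 10^6) = 6.126 m

Δh ≈ 6.13 m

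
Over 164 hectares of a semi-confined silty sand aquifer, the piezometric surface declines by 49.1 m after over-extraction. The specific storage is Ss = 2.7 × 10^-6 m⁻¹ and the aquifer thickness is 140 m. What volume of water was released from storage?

ΔV ≈ 30400 m³

S = Ss × b = 2.7 × 10^-6 m⁻¹ × 140 m = 3.78 × 10^-4
A = 164 hectares = 1.64 × 10^6 m²
ΔV = S × A × Δh = 3.78 × 10^-4 × 1.64 × 10^6 m² × 49.1 m = 30440 m³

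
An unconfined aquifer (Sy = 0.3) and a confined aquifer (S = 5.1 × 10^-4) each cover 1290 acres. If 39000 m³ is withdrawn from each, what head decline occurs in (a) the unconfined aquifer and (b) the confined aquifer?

Δh_u ≈ 0.0249 m; Δh_c ≈ 14.6 m

A = 1290 acres = 5.22 × 10^6 m²
Unconfined: Δh_u = ΔV/(Sy·A) = 39000/(0.3 × 5.22 × 10^6) = 0.0249 m
Confined: Δh_c = ΔV/(S·A) = 39000/(5.1 × 10^-4 × 5.22 × 10^6) = 14.65 m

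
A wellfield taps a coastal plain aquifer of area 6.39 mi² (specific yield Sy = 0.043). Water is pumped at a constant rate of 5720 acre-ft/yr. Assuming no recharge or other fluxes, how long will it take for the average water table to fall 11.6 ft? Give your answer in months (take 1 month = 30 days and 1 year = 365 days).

t ≈ 4.34 months

A = 6.39 mi² = 1.655 × 10^7 m²
Δh = 11.6 ft = 3.536 m
ΔV = Sy × A × Δh = 0.043 × 1.655 × 10^7 × 3.536 = 2.516 × 10^6 m³
Q = 5720 acre-ft/yr = 19330 m³/d
t = ΔV / Q = 2.516 × 10^6 m³ / 19330 m³/d = 130.2 d
t = 130.2 d ≈ 4.339 months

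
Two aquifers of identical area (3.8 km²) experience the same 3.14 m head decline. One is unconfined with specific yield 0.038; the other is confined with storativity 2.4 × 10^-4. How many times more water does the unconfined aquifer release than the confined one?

ΔV_u / ΔV_c ≈ 158

A = 3.8 km² = 3.8 × 10^6 m²
Unconfined: ΔV_u = Sy × A × Δh = 0.038 × 3.8 × 10^6 × 3.14 = 4.534 × 10^5 m³
Confined: ΔV_c = S × A × Δh = 2.4 × 10^-4 × 3.8 × 10^6 × 3.14 = 2864 m³
Ratio = ΔV_u / ΔV_c = Sy / S = 0.038 / 2.4 × 10^-4 = 158.3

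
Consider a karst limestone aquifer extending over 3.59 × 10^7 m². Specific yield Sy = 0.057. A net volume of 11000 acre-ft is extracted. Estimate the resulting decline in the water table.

Δh ≈ 6.63 m

ΔV = 11000 acre-ft = 1.357 × 10^7 m³
Δh = ΔV / (Sy × A) = 1.357 × 10^7 m³ / (0.057 × 3.59 × 10^7 m²) = 6.631 m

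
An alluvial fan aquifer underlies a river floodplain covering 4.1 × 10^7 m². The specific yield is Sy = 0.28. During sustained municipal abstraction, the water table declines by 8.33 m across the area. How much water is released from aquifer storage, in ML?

ΔV ≈ 95600 ML

ΔV = Sy × A × Δh = 0.28 × 4.1 × 10^7 m² × 8.33 m = 9.563 × 10^7 m³
ΔV = 9.563 × 10^7 m³ = 95630 ML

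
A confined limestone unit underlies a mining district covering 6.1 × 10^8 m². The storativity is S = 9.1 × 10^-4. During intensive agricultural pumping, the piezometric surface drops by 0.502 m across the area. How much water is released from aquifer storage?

ΔV ≈ 2.79 × 10^5 m³

ΔV = S × A × Δh = 9.1 × 10^-4 × 6.1 × 10^8 m² × 0.502 m = 2.787 × 10^5 m³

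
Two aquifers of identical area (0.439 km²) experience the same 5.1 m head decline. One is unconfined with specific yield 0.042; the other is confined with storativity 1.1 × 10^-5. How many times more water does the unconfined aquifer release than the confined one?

ΔV_u / ΔV_c ≈ 3820

A = 0.439 km² = 4.39 × 10^5 m²
Unconfined: ΔV_u = Sy × A × Δh = 0.042 × 4.39 × 10^5 × 5.1 = 94030 m³
Confined: ΔV_c = S × A × Δh = 1.1 × 10^-5 × 4.39 × 10^5 × 5.1 = 24.63 m³
Ratio = ΔV_u / ΔV_c = Sy / S = 0.042 / 1.1 × 10^-5 = 3818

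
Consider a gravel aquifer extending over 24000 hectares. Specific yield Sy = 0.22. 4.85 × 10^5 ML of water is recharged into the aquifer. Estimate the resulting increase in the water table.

A = 24000 hectares = 2.4 × 10^8 m²
ΔV = 4.85 × 10^5 ML = 4.85 × 10^8 m³
Δh = ΔV / (Sy × A) = 4.85 × 10^8 m³ / (0.22 × 2.4 × 10^8 m²) = 9.186 m

Δh ≈ 9.19 m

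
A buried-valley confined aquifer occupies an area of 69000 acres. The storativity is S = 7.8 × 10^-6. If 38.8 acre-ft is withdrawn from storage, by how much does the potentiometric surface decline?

Δh ≈ 22 m

A = 69000 acres = 2.792 × 10^8 m²
ΔV = 38.8 acre-ft = 47860 m³
Δh = ΔV / (S × A) = 47860 m³ / (7.8 × 10^-6 × 2.792 × 10^8 m²) = 21.97 m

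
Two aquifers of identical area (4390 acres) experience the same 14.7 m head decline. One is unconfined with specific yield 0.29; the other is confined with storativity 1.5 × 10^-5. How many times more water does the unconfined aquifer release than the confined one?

A = 4390 acres = 1.777 × 10^7 m²
Unconfined: ΔV_u = Sy × A × Δh = 0.29 × 1.777 × 10^7 × 14.7 = 7.574 × 10^7 m³
Confined: ΔV_c = S × A × Δh = 1.5 × 10^-5 × 1.777 × 10^7 × 14.7 = 3917 m³
Ratio = ΔV_u / ΔV_c = Sy / S = 0.29 / 1.5 × 10^-5 = 19330

ΔV_u / ΔV_c ≈ 19300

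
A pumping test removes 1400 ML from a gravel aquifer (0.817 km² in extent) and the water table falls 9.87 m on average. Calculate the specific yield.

A = 0.817 km² = 8.17 × 10^5 m²
ΔV = 1400 ML = 1.4 × 10^6 m³
Sy = ΔV / (A × Δh) = 1.4 × 10^6 m³ / (8.17 × 10^5 m² × 9.87 m) = 0.1736

Sy ≈ 0.17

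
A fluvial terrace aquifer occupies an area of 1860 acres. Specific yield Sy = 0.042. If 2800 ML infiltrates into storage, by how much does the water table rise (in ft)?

A = 1860 acres = 7.527 × 10^6 m²
ΔV = 2800 ML = 2.8 × 10^6 m³
Δh = ΔV / (Sy × A) = 2.8 × 10^6 m³ / (0.042 × 7.527 × 10^6 m²) = 8.857 m
Δh = 8.857 m = 29.06 ft

Δh ≈ 29.1 ft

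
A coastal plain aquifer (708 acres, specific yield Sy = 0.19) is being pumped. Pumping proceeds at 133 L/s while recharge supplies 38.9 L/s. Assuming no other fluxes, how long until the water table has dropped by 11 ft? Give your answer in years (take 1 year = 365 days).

A = 708 acres = 2.865 × 10^6 m²
Δh = 11 ft = 3.353 m
ΔV = Sy × A × Δh = 0.19 × 2.865 × 10^6 × 3.353 = 1.825 × 10^6 m³
Net withdrawal = 133 − 38.9 = 94.1 L/s = 8130 m³/d
t = ΔV / Q = 1.825 × 10^6 m³ / 8130 m³/d = 224.5 d
t = 224.5 d ≈ 0.6151 years

t ≈ 0.615 years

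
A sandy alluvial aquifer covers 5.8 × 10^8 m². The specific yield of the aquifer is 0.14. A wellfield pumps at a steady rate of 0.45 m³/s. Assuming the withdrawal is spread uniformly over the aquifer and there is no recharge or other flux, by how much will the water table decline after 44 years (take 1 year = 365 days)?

Δh ≈ 7.69 m

Q = 0.45 m³/s = 38880 m³/d
t = 44 years = 16060 d
ΔV = Q × t = 38880 m³/d × 16060 d = 6.244 × 10^8 m³
Δh = ΔV / (Sy × A) = 6.244 × 10^8 / (0.14 × 5.8 × 10^8) = 7.69 m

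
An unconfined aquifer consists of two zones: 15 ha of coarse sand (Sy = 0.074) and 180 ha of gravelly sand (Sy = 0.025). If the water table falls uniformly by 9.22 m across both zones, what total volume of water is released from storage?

ΔV ≈ 5.17 × 10^5 m³

A₁ = 15 ha = 1.5 × 10^5 m²; A₂ = 180 ha = 1.8 × 10^6 m²
ΔV₁ = 0.074 × 1.5 × 10^5 × 9.22 = 1.023 × 10^5 m³
ΔV₂ = 0.025 × 1.8 × 10^6 × 9.22 = 4.149 × 10^5 m³
ΔV = ΔV₁ + ΔV₂ = 5.172 × 10^5 m³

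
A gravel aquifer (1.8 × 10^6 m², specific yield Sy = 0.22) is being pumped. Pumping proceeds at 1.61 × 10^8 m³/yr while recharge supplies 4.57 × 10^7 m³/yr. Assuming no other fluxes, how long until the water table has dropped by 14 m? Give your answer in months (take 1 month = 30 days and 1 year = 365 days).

t ≈ 0.585 months

ΔV = Sy × A × Δh = 0.22 × 1.8 × 10^6 × 14 = 5.544 × 10^6 m³
Net withdrawal = 1.61 × 10^8 − 4.57 × 10^7 = 1.153 × 10^8 m³/yr = 3.159 × 10^5 m³/d
t = ΔV / Q = 5.544 × 10^6 m³ / 3.159 × 10^5 m³/d = 17.55 d
t = 17.55 d ≈ 0.585 months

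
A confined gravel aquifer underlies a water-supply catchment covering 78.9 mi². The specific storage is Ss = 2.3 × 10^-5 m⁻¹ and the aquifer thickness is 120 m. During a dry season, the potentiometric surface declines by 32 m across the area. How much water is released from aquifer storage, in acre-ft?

ΔV ≈ 14600 acre-ft

S = Ss × b = 2.3 × 10^-5 m⁻¹ × 120 m = 2.76 × 10^-3
A = 78.9 mi² = 2.044 × 10^8 m²
ΔV = S × A × Δh = 0.00276 × 2.044 × 10^8 m² × 32 m = 1.805 × 10^7 m³
ΔV = 1.805 × 10^7 m³ = 14630 acre-ft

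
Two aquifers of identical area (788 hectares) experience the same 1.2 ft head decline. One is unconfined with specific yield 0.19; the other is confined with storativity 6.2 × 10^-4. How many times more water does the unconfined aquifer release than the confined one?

ΔV_u / ΔV_c ≈ 306

A = 788 hectares = 7.88 × 10^6 m²
Δh = 1.2 ft = 0.3658 m
Unconfined: ΔV_u = Sy × A × Δh = 0.19 × 7.88 × 10^6 × 0.3658 = 5.476 × 10^5 m³
Confined: ΔV_c = S × A × Δh = 6.2 × 10^-4 × 7.88 × 10^6 × 0.3658 = 1787 m³
Ratio = ΔV_u / ΔV_c = Sy / S = 0.19 / 6.2 × 10^-4 = 306.5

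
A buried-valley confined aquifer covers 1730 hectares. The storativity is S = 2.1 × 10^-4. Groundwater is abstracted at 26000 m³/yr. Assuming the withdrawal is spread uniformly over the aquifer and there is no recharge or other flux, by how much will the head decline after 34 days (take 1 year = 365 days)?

A = 1730 hectares = 1.73 × 10^7 m²
Q = 26000 m³/yr = 71.23 m³/d
ΔV = Q × t = 71.23 m³/d × 34 d = 2422 m³
Δh = ΔV / (S × A) = 2422 / (2.1 × 10^-4 × 1.73 × 10^7) = 0.6666 m

Δh ≈ 0.667 m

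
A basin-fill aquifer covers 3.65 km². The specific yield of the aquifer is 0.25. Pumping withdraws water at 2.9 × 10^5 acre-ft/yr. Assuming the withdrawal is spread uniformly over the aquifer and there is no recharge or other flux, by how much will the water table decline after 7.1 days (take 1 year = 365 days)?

A = 3.65 km² = 3.65 × 10^6 m²
Q = 2.9 × 10^5 acre-ft/yr = 9.8 × 10^5 m³/d
ΔV = Q × t = 9.8 × 10^5 m³/d × 7.1 d = 6.958 × 10^6 m³
Δh = ΔV / (Sy × A) = 6.958 × 10^6 / (0.25 × 3.65 × 10^6) = 7.625 m

Δh ≈ 7.63 m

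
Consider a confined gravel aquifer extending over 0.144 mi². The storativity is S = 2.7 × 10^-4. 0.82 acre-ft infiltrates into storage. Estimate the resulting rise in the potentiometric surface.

Δh ≈ 10 m

A = 0.144 mi² = 3.73 × 10^5 m²
ΔV = 0.82 acre-ft = 1011 m³
Δh = ΔV / (S × A) = 1011 m³ / (2.7 × 10^-4 × 3.73 × 10^5 m²) = 10.04 m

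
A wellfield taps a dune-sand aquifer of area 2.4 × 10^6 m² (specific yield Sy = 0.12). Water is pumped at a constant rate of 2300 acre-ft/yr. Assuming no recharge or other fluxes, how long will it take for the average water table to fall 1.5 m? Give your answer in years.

ΔV = Sy × A × Δh = 0.12 × 2.4 × 10^6 × 1.5 = 4.32 × 10^5 m³
Q = 2300 acre-ft/yr = 7773 m³/d
t = ΔV / Q = 4.32 × 10^5 m³ / 7773 m³/d = 55.58 d
t = 55.58 d ≈ 0.1523 years

t ≈ 0.152 years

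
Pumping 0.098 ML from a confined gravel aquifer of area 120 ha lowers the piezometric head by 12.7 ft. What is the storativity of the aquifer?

A = 120 ha = 1.2 × 10^6 m²
Δh = 12.7 ft = 3.871 m
ΔV = 0.098 ML = 98 m³
S = ΔV / (A × Δh) = 98 m³ / (1.2 × 10^6 m² × 3.871 m) = 2.11 × 10^-5

S ≈ 2.1 × 10^-5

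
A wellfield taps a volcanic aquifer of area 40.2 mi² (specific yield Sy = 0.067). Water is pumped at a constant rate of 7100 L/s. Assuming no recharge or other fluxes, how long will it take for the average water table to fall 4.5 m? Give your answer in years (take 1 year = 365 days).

A = 40.2 mi² = 1.041 × 10^8 m²
ΔV = Sy × A × Δh = 0.067 × 1.041 × 10^8 × 4.5 = 3.139 × 10^7 m³
Q = 7100 L/s = 6.134 × 10^5 m³/d
t = ΔV / Q = 3.139 × 10^7 m³ / 6.134 × 10^5 m³/d = 51.17 d
t = 51.17 d ≈ 0.1402 years

t ≈ 0.14 years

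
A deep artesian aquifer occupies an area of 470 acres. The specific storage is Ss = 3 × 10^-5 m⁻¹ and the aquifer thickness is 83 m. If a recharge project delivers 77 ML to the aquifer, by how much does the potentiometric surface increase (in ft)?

Δh ≈ 53.3 ft

S = Ss × b = 3 × 10^-5 m⁻¹ × 83 m = 2.49 × 10^-3
A = 470 acres = 1.902 × 10^6 m²
ΔV = 77 ML = 77000 m³
Δh = ΔV / (S × A) = 77000 m³ / (0.00249 × 1.902 × 10^6 m²) = 16.26 m
Δh = 16.26 m = 53.34 ft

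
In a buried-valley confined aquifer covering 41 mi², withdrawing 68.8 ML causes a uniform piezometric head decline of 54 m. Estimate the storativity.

A = 41 mi² = 1.062 × 10^8 m²
ΔV = 68.8 ML = 68800 m³
S = ΔV / (A × Δh) = 68800 m³ / (1.062 × 10^8 m² × 54 m) = 1.2 × 10^-5

S ≈ 1.2 × 10^-5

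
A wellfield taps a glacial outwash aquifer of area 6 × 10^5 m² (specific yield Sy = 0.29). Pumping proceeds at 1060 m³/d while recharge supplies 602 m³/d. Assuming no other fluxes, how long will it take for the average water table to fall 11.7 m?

ΔV = Sy × A × Δh = 0.29 × 6 × 10^5 × 11.7 = 2.036 × 10^6 m³
Net withdrawal = 1060 − 602 = 458 m³/d
t = ΔV / Q = 2.036 × 10^6 m³ / 458 m³/d = 4445 d

t ≈ 4440 days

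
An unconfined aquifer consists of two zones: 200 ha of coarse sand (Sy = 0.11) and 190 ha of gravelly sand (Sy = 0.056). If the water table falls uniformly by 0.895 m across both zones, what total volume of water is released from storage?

ΔV ≈ 2.92 × 10^5 m³

A₁ = 200 ha = 2 × 10^6 m²; A₂ = 190 ha = 1.9 × 10^6 m²
ΔV₁ = 0.11 × 2 × 10^6 × 0.895 = 1.969 × 10^5 m³
ΔV₂ = 0.056 × 1.9 × 10^6 × 0.895 = 95230 m³
ΔV = ΔV₁ + ΔV₂ = 2.921 × 10^5 m³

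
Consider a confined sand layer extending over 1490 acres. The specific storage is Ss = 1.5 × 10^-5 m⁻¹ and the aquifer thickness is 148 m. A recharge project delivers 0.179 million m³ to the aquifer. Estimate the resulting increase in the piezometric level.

Δh ≈ 13.4 m

S = Ss × b = 1.5 × 10^-5 m⁻¹ × 148 m = 2.22 × 10^-3
A = 1490 acres = 6.03 × 10^6 m²
ΔV = 0.179 million m³ = 1.79 × 10^5 m³
Δh = ΔV / (S × A) = 1.79 × 10^5 m³ / (0.00222 × 6.03 × 10^6 m²) = 13.37 m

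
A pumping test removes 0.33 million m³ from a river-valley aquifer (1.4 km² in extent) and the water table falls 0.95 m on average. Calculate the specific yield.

A = 1.4 km² = 1.4 × 10^6 m²
ΔV = 0.33 million m³ = 3.3 × 10^5 m³
Sy = ΔV / (A × Δh) = 3.3 × 10^5 m³ / (1.4 × 10^6 m² × 0.95 m) = 0.2481

Sy ≈ 0.25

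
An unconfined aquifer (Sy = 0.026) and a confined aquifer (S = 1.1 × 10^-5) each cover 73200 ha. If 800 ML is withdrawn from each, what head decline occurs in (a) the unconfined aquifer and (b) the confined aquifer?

Δh_u ≈ 0.042 m; Δh_c ≈ 99.4 m

A = 73200 ha = 7.32 × 10^8 m²
ΔV = 800 ML = 8 × 10^5 m³
Unconfined: Δh_u = ΔV/(Sy·A) = 8 × 10^5/(0.026 × 7.32 × 10^8) = 0.04203 m
Confined: Δh_c = ΔV/(S·A) = 8 × 10^5/(1.1 × 10^-5 × 7.32 × 10^8) = 99.35 m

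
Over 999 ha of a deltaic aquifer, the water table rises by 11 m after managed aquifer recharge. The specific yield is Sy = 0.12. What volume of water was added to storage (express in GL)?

A = 999 ha = 9.99 × 10^6 m²
ΔV = Sy × A × Δh = 0.12 × 9.99 × 10^6 m² × 11 m = 1.319 × 10^7 m³
ΔV = 1.319 × 10^7 m³ = 13.19 GL

ΔV ≈ 13.2 GL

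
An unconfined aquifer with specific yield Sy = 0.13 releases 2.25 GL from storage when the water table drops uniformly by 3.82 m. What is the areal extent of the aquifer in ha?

ΔV = 2.25 GL = 2.25 × 10^6 m³
A = ΔV / (Sy × Δh) = 2.25 × 10^6 / (0.13 × 3.82) = 4.531 × 10^6 m²
A = 4.531 × 10^6 m² = 453.1 ha

A ≈ 453 ha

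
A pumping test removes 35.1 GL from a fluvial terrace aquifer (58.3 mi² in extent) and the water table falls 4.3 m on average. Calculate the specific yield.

Sy ≈ 0.054

A = 58.3 mi² = 1.51 × 10^8 m²
ΔV = 35.1 GL = 3.51 × 10^7 m³
Sy = ΔV / (A × Δh) = 3.51 × 10^7 m³ / (1.51 × 10^8 m² × 4.3 m) = 0.05406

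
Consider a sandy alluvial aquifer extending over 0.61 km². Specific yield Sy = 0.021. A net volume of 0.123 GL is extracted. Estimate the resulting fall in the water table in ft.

Δh ≈ 31.5 ft

A = 0.61 km² = 6.1 × 10^5 m²
ΔV = 0.123 GL = 1.23 × 10^5 m³
Δh = ΔV / (Sy × A) = 1.23 × 10^5 m³ / (0.021 × 6.1 × 10^5 m²) = 9.602 m
Δh = 9.602 m = 31.5 ft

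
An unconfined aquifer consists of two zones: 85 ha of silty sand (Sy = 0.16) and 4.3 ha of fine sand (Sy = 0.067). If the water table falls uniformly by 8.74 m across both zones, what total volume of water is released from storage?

ΔV ≈ 1.21 × 10^6 m³

A₁ = 85 ha = 8.5 × 10^5 m²; A₂ = 4.3 ha = 43000 m²
ΔV₁ = 0.16 × 8.5 × 10^5 × 8.74 = 1.189 × 10^6 m³
ΔV₂ = 0.067 × 43000 × 8.74 = 25180 m³
ΔV = ΔV₁ + ΔV₂ = 1.214 × 10^6 m³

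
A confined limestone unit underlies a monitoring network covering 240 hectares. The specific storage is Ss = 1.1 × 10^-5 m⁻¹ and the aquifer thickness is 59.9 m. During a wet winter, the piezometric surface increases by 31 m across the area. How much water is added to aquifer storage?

ΔV ≈ 49000 m³

S = Ss × b = 1.1 × 10^-5 m⁻¹ × 59.9 m = 6.589 × 10^-4
A = 240 hectares = 2.4 × 10^6 m²
ΔV = S × A × Δh = 6.589 × 10^-4 × 2.4 × 10^6 m² × 31 m = 49020 m³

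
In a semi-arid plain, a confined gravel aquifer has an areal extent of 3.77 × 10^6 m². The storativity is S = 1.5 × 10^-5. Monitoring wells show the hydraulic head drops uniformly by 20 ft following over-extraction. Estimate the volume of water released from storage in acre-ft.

Δh = 20 ft = 6.096 m
ΔV = S × A × Δh = 1.5 × 10^-5 × 3.77 × 10^6 m² × 6.096 m = 344.7 m³
ΔV = 344.7 m³ = 0.2795 acre-ft

ΔV ≈ 0.279 acre-ft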